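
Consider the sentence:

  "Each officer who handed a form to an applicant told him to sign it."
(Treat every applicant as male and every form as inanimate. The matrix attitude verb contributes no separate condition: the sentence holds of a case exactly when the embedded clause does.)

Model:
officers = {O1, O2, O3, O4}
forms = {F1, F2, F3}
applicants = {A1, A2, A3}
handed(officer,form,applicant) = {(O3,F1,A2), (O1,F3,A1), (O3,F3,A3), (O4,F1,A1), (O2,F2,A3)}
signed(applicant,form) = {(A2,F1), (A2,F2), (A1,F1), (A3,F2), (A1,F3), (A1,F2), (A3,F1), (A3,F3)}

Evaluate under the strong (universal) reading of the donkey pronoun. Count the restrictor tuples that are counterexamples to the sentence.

0

"him" takes "an applicant" as antecedent and "it" takes "a form"; both are donkey pronouns co-varying with the restrictor.
Strong reading: for every (o,f,a) with handed(o,f,a), signed(a,f).
Restrictor triples: (O1,F3,A1)→signed(A1,F3) ✓  (O2,F2,A3)→signed(A3,F2) ✓  (O3,F1,A2)→signed(A2,F1) ✓  (O3,F3,A3)→signed(A3,F3) ✓  (O4,F1,A1)→signed(A1,F1) ✓
Counterexamples (restrictor triples failing the scope): 0.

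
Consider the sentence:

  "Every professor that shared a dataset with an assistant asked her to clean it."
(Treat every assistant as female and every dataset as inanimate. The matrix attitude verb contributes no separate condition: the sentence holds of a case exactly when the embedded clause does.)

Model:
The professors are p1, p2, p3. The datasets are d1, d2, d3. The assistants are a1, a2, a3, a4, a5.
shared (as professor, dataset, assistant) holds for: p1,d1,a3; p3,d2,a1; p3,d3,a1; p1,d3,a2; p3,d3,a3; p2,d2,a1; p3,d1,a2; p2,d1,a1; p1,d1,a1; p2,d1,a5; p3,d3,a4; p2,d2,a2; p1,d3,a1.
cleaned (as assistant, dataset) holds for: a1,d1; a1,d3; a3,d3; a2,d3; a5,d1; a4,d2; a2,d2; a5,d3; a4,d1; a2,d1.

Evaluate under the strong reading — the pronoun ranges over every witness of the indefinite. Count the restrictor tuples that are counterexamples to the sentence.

4

"her" takes "an assistant" as antecedent and "it" takes "a dataset"; both are donkey pronouns co-varying with the restrictor.
Strong reading: for every (p,d,a) with shared(p,d,a), cleaned(a,d).
Restrictor triples: (p1,d1,a1)→cleaned(a1,d1) ✓  (p1,d1,a3)→cleaned(a3,d1) ✗  (p1,d3,a1)→cleaned(a1,d3) ✓  (p1,d3,a2)→cleaned(a2,d3) ✓  (p2,d1,a1)→cleaned(a1,d1) ✓  (p2,d1,a5)→cleaned(a5,d1) ✓  (p2,d2,a1)→cleaned(a1,d2) ✗  (p2,d2,a2)→cleaned(a2,d2) ✓  (p3,d1,a2)→cleaned(a2,d1) ✓  (p3,d2,a1)→cleaned(a1,d2) ✗  (p3,d3,a1)→cleaned(a1,d3) ✓  (p3,d3,a3)→cleaned(a3,d3) ✓  (p3,d3,a4)→cleaned(a4,d3) ✗
Counterexamples (restrictor triples failing the scope): 4.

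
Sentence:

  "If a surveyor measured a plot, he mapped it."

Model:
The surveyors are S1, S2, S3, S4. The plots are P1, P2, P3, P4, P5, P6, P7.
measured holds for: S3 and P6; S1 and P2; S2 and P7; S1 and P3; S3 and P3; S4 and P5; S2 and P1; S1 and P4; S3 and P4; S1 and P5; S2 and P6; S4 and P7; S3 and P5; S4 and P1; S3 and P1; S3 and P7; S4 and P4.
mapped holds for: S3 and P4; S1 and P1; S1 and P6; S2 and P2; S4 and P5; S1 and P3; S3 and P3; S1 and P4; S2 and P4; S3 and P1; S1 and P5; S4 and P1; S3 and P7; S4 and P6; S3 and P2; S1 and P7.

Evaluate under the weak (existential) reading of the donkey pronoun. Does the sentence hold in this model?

"it" takes "a plot" as antecedent — a donkey pronoun bound across the clause boundary.
Weak reading: every surveyor s with some measured-plot has at least one measured-plot p such that mapped(s,p).
Per surveyor: S1:✓  S2:✗  S3:✓  S4:✓
S2 has no witness among its measured-plots.

False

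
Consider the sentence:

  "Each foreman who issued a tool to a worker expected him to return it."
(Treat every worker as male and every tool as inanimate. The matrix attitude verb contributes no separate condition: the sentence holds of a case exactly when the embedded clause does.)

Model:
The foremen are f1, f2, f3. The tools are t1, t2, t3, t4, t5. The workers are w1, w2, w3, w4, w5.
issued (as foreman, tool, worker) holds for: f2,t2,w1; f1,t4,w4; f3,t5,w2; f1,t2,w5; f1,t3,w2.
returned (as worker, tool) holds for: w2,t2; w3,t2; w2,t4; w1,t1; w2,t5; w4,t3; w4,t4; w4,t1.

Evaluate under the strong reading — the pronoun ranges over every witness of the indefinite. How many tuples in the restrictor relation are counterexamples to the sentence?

3

"him" takes "a worker" as antecedent and "it" takes "a tool"; both are donkey pronouns co-varying with the restrictor.
Strong reading: for every (f,t,w) with issued(f,t,w), returned(w,t).
Restrictor triples: (f1,t2,w5)→returned(w5,t2) ✗  (f1,t3,w2)→returned(w2,t3) ✗  (f1,t4,w4)→returned(w4,t4) ✓  (f2,t2,w1)→returned(w1,t2) ✗  (f3,t5,w2)→returned(w2,t5) ✓
Counterexamples (restrictor triples failing the scope): 3.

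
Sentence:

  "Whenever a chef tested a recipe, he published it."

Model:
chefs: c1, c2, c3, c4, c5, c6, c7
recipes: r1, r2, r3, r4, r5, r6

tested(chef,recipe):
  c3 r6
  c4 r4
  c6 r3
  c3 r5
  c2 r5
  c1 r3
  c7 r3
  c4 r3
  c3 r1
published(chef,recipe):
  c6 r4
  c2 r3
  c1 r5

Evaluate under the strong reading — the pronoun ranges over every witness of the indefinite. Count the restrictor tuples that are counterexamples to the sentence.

"it" takes "a recipe" as antecedent — a donkey pronoun bound across the clause boundary.
Strong reading: for every (c,r) with tested(c,r), published(c,r).
Restrictor pairs: (c1,r3) ✗  (c2,r5) ✗  (c3,r1) ✗  (c3,r5) ✗  (c3,r6) ✗  (c4,r3) ✗  (c4,r4) ✗  (c6,r3) ✗  (c7,r3) ✗
Counterexamples (restrictor pairs failing the scope): 9.

9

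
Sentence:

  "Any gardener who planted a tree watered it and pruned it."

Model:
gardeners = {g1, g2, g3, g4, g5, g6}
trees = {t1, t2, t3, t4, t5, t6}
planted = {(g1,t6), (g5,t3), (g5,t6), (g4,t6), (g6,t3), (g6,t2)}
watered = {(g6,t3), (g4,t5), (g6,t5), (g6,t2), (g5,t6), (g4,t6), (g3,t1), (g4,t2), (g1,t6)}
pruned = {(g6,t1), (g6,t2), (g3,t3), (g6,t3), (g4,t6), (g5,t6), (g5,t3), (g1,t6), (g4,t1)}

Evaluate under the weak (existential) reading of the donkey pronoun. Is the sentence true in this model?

"it" takes "a tree" as antecedent — a donkey pronoun bound across the clause boundary.
Weak reading: every gardener g with some planted-tree has at least one planted-tree t such that watered(g,t) ∧ pruned(g,t).
Per gardener: g1:✓  g4:✓  g5:✓  g6:✓
Every gardener in the restrictor has a witness.

True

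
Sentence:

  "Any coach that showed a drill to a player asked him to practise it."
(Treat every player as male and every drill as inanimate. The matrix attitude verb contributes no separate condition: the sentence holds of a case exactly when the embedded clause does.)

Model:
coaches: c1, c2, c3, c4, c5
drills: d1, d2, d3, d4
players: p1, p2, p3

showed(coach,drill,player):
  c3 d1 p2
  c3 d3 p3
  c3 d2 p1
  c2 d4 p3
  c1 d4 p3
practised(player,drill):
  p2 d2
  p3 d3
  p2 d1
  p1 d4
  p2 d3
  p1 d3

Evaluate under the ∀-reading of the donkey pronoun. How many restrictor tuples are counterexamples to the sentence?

"him" takes "a player" as antecedent and "it" takes "a drill"; both are donkey pronouns co-varying with the restrictor.
Strong reading: for every (c,d,p) with showed(c,d,p), practised(p,d).
Restrictor triples: (c1,d4,p3)→practised(p3,d4) ✗  (c2,d4,p3)→practised(p3,d4) ✗  (c3,d1,p2)→practised(p2,d1) ✓  (c3,d2,p1)→practised(p1,d2) ✗  (c3,d3,p3)→practised(p3,d3) ✓
Counterexamples (restrictor triples failing the scope): 3.

3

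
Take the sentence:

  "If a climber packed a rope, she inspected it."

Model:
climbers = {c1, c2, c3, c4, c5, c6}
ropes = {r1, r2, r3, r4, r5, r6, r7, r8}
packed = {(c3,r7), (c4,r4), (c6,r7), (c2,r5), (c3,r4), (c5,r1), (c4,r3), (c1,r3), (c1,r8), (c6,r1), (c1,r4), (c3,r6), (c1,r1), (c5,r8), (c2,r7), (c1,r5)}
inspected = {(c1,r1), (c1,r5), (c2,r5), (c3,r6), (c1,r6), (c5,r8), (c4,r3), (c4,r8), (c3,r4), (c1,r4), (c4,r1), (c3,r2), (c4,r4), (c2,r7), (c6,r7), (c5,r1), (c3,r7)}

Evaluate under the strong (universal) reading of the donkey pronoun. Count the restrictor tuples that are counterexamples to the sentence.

"it" takes "a rope" as antecedent — a donkey pronoun bound across the clause boundary.
Strong reading: for every (c,r) with packed(c,r), inspected(c,r).
Restrictor pairs: (c1,r1) ✓  (c1,r3) ✗  (c1,r4) ✓  (c1,r5) ✓  (c1,r8) ✗  (c2,r5) ✓  (c2,r7) ✓  (c3,r4) ✓  (c3,r6) ✓  (c3,r7) ✓  (c4,r3) ✓  (c4,r4) ✓  (c5,r1) ✓  (c5,r8) ✓  (c6,r1) ✗  (c6,r7) ✓
Counterexamples (restrictor pairs failing the scope): 3.

3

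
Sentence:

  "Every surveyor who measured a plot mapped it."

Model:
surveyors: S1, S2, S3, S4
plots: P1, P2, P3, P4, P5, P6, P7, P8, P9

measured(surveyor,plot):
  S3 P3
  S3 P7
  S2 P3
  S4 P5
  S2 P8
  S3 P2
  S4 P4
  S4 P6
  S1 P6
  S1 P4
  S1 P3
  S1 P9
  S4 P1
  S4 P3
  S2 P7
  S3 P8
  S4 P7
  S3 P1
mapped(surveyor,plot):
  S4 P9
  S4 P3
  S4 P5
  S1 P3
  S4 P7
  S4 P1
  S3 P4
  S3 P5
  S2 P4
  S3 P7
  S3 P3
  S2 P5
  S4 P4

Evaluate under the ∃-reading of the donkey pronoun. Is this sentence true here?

False

"it" takes "a plot" as antecedent — a donkey pronoun bound across the clause boundary.
Weak reading: every surveyor s with some measured-plot has at least one measured-plot p such that mapped(s,p).
Per surveyor: S1:✓  S2:✗  S3:✓  S4:✓
S2 has no witness among its measured-plots.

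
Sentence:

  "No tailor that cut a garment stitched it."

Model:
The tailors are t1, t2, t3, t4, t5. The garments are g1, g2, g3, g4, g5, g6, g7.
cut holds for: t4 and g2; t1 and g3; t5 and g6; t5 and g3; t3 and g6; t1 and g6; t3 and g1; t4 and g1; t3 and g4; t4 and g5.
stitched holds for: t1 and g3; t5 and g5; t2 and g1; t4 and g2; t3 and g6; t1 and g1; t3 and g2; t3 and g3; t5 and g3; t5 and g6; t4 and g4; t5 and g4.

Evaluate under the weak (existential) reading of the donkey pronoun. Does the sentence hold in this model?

False

"it" takes "a garment" as antecedent — a donkey pronoun bound across the clause boundary.
Truth condition: for no (t,g) with cut(t,g) does stitched(t,g) hold.
Restrictor pairs — does the scope hold? (t1,g3):holds  (t1,g6):fails  (t3,g1):fails  (t3,g4):fails  (t3,g6):holds  (t4,g1):fails  (t4,g2):holds  (t4,g5):fails  (t5,g3):holds  (t5,g6):holds
Scope holds for 5 pair(s), so the sentence is false.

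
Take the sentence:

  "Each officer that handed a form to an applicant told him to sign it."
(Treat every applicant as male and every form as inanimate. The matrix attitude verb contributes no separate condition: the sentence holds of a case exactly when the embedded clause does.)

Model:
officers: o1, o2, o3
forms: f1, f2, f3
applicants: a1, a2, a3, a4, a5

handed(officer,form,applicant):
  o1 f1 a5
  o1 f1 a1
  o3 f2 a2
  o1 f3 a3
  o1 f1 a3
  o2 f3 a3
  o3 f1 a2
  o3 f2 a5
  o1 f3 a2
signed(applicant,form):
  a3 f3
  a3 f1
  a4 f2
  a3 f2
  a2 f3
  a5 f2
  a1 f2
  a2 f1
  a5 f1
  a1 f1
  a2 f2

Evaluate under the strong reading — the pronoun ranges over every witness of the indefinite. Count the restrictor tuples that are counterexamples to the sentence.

"him" takes "an applicant" as antecedent and "it" takes "a form"; both are donkey pronouns co-varying with the restrictor.
Strong reading: for every (o,f,a) with handed(o,f,a), signed(a,f).
Restrictor triples: (o1,f1,a1)→signed(a1,f1) ✓  (o1,f1,a3)→signed(a3,f1) ✓  (o1,f1,a5)→signed(a5,f1) ✓  (o1,f3,a2)→signed(a2,f3) ✓  (o1,f3,a3)→signed(a3,f3) ✓  (o2,f3,a3)→signed(a3,f3) ✓  (o3,f1,a2)→signed(a2,f1) ✓  (o3,f2,a2)→signed(a2,f2) ✓  (o3,f2,a5)→signed(a5,f2) ✓
Counterexamples (restrictor triples failing the scope): 0.

0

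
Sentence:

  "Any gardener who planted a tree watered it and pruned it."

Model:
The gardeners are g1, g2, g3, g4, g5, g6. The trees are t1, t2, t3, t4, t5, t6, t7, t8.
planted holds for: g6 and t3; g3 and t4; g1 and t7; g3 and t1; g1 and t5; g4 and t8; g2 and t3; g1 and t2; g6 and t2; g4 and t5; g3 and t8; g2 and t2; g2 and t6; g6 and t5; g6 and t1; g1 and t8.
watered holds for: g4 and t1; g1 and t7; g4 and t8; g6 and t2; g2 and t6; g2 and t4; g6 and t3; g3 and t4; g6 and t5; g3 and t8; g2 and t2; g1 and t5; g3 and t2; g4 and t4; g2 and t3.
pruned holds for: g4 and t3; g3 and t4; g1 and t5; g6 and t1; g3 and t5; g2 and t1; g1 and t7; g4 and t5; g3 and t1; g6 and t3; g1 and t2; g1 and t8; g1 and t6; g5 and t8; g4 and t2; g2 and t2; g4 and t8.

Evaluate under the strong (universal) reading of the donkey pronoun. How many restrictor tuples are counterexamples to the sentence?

"it" takes "a tree" as antecedent — a donkey pronoun bound across the clause boundary.
Strong reading: for every (g,t) with planted(g,t), watered(g,t) ∧ pruned(g,t).
Restrictor pairs: (g1,t2) ✗  (g1,t5) ✓  (g1,t7) ✓  (g1,t8) ✗  (g2,t2) ✓  (g2,t3) ✗  (g2,t6) ✗  (g3,t1) ✗  (g3,t4) ✓  (g3,t8) ✗  (g4,t5) ✗  (g4,t8) ✓  (g6,t1) ✗  (g6,t2) ✗  (g6,t3) ✓  (g6,t5) ✗
Counterexamples (restrictor pairs failing the scope): 10.

10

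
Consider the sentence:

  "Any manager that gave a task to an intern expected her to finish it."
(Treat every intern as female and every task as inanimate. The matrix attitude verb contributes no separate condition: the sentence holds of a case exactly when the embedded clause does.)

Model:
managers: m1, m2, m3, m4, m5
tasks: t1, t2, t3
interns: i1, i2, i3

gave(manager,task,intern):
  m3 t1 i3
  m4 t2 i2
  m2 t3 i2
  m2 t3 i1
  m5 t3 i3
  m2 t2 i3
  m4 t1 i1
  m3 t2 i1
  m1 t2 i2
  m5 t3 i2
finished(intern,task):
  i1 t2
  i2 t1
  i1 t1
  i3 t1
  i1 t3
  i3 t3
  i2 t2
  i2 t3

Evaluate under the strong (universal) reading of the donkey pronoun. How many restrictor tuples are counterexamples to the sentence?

1

"her" takes "an intern" as antecedent and "it" takes "a task"; both are donkey pronouns co-varying with the restrictor.
Strong reading: for every (m,t,i) with gave(m,t,i), finished(i,t).
Restrictor triples: (m1,t2,i2)→finished(i2,t2) ✓  (m2,t2,i3)→finished(i3,t2) ✗  (m2,t3,i1)→finished(i1,t3) ✓  (m2,t3,i2)→finished(i2,t3) ✓  (m3,t1,i3)→finished(i3,t1) ✓  (m3,t2,i1)→finished(i1,t2) ✓  (m4,t1,i1)→finished(i1,t1) ✓  (m4,t2,i2)→finished(i2,t2) ✓  (m5,t3,i2)→finished(i2,t3) ✓  (m5,t3,i3)→finished(i3,t3) ✓
Counterexamples (restrictor triples failing the scope): 1.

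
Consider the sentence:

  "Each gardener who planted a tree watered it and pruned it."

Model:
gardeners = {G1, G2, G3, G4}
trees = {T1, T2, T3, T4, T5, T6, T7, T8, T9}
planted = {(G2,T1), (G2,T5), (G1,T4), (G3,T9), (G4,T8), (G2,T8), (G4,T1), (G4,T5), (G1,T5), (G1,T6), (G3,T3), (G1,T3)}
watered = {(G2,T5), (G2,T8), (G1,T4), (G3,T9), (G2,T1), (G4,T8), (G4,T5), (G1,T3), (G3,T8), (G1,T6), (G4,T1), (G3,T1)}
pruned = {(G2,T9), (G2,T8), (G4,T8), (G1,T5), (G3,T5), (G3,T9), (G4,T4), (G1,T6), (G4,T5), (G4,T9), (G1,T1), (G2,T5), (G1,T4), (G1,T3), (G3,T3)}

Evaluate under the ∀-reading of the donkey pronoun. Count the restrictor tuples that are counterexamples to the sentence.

4

"it" takes "a tree" as antecedent — a donkey pronoun bound across the clause boundary.
Strong reading: for every (g,t) with planted(g,t), watered(g,t) ∧ pruned(g,t).
Restrictor pairs: (G1,T3) ✓  (G1,T4) ✓  (G1,T5) ✗  (G1,T6) ✓  (G2,T1) ✗  (G2,T5) ✓  (G2,T8) ✓  (G3,T3) ✗  (G3,T9) ✓  (G4,T1) ✗  (G4,T5) ✓  (G4,T8) ✓
Counterexamples (restrictor pairs failing the scope): 4.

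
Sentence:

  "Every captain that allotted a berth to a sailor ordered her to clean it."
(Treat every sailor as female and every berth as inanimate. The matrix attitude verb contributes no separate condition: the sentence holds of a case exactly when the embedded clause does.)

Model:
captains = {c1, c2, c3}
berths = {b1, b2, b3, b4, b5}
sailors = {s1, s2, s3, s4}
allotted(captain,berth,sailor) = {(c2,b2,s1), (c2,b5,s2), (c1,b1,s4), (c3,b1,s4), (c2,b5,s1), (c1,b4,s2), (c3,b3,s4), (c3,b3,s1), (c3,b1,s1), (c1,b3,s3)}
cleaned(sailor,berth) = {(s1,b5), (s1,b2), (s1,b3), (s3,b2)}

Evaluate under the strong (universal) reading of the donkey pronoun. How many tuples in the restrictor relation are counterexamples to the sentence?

7

"her" takes "a sailor" as antecedent and "it" takes "a berth"; both are donkey pronouns co-varying with the restrictor.
Strong reading: for every (c,b,s) with allotted(c,b,s), cleaned(s,b).
Restrictor triples: (c1,b1,s4)→cleaned(s4,b1) ✗  (c1,b3,s3)→cleaned(s3,b3) ✗  (c1,b4,s2)→cleaned(s2,b4) ✗  (c2,b2,s1)→cleaned(s1,b2) ✓  (c2,b5,s1)→cleaned(s1,b5) ✓  (c2,b5,s2)→cleaned(s2,b5) ✗  (c3,b1,s1)→cleaned(s1,b1) ✗  (c3,b1,s4)→cleaned(s4,b1) ✗  (c3,b3,s1)→cleaned(s1,b3) ✓  (c3,b3,s4)→cleaned(s4,b3) ✗
Counterexamples (restrictor triples failing the scope): 7.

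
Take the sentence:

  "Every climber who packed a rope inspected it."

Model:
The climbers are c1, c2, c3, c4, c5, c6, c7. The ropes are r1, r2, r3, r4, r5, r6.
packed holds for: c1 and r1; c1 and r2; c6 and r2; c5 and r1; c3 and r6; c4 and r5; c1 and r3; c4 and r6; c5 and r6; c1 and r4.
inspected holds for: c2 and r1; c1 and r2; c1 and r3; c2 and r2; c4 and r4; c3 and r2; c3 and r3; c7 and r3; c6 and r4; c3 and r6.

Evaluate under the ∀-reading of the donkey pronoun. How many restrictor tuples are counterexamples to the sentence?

7

"it" takes "a rope" as antecedent — a donkey pronoun bound across the clause boundary.
Strong reading: for every (c,r) with packed(c,r), inspected(c,r).
Restrictor pairs: (c1,r1) ✗  (c1,r2) ✓  (c1,r3) ✓  (c1,r4) ✗  (c3,r6) ✓  (c4,r5) ✗  (c4,r6) ✗  (c5,r1) ✗  (c5,r6) ✗  (c6,r2) ✗
Counterexamples (restrictor pairs failing the scope): 7.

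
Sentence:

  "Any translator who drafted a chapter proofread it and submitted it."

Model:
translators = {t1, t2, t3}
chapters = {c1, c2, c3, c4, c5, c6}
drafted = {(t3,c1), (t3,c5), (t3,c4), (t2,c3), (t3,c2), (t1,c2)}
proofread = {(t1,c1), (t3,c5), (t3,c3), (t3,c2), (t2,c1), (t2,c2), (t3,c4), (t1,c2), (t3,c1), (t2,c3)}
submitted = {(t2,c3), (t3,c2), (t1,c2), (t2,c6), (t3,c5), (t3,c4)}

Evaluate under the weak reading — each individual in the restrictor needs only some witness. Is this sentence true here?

True

"it" takes "a chapter" as antecedent — a donkey pronoun bound across the clause boundary.
Weak reading: every translator t with some drafted-chapter has at least one drafted-chapter c such that proofread(t,c) ∧ submitted(t,c).
Per translator: t1:✓  t2:✓  t3:✓
Every translator in the restrictor has a witness.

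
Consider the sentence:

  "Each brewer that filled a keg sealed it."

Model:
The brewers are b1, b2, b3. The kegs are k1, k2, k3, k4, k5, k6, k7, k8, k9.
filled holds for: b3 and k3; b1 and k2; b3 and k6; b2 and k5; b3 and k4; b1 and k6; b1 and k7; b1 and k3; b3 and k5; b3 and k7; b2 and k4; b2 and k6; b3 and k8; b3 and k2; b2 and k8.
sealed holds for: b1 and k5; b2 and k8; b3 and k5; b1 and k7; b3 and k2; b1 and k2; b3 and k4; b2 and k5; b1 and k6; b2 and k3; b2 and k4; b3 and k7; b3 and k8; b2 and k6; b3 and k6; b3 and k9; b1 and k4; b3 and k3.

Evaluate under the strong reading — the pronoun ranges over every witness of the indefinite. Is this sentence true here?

"it" takes "a keg" as antecedent — a donkey pronoun bound across the clause boundary.
Strong reading: for every (b,k) with filled(b,k), sealed(b,k).
Restrictor pairs: (b1,k2) ✓  (b1,k3) ✗  (b1,k6) ✓  (b1,k7) ✓  (b2,k4) ✓  (b2,k5) ✓  (b2,k6) ✓  (b2,k8) ✓  (b3,k2) ✓  (b3,k3) ✓  (b3,k4) ✓  (b3,k5) ✓  (b3,k6) ✓  (b3,k7) ✓  (b3,k8) ✓
Counterexample: (b1,k3) is in filled but fails the scope.

False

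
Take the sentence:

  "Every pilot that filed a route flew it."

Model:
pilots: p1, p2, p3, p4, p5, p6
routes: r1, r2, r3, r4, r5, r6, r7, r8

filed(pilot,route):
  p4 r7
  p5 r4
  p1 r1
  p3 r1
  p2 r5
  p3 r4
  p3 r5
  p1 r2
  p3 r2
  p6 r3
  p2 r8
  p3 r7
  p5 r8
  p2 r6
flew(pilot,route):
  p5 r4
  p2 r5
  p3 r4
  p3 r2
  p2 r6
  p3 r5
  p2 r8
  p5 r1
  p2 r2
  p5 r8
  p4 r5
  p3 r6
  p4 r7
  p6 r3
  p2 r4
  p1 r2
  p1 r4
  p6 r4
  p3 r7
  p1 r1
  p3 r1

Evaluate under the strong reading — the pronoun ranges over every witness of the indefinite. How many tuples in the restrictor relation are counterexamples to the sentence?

"it" takes "a route" as antecedent — a donkey pronoun bound across the clause boundary.
Strong reading: for every (p,r) with filed(p,r), flew(p,r).
Restrictor pairs: (p1,r1) ✓  (p1,r2) ✓  (p2,r5) ✓  (p2,r6) ✓  (p2,r8) ✓  (p3,r1) ✓  (p3,r2) ✓  (p3,r4) ✓  (p3,r5) ✓  (p3,r7) ✓  (p4,r7) ✓  (p5,r4) ✓  (p5,r8) ✓  (p6,r3) ✓
Counterexamples (restrictor pairs failing the scope): 0.

0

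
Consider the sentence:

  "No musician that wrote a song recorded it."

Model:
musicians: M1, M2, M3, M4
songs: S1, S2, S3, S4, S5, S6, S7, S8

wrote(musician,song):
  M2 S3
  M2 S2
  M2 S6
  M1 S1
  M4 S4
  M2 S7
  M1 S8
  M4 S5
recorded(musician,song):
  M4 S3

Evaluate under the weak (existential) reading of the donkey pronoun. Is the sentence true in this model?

True

"it" takes "a song" as antecedent — a donkey pronoun bound across the clause boundary.
Truth condition: for no (m,s) with wrote(m,s) does recorded(m,s) hold.
Restrictor pairs — does the scope hold? (M1,S1):fails  (M1,S8):fails  (M2,S2):fails  (M2,S3):fails  (M2,S6):fails  (M2,S7):fails  (M4,S4):fails  (M4,S5):fails
Scope holds for no restrictor pair, so the sentence is true.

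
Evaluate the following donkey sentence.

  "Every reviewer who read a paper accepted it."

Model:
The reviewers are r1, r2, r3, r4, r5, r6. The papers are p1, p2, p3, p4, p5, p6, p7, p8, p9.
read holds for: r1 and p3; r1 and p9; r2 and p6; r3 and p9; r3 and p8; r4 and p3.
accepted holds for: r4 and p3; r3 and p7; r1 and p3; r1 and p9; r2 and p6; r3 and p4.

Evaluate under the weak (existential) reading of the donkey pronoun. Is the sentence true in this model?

False

"it" takes "a paper" as antecedent — a donkey pronoun bound across the clause boundary.
Weak reading: every reviewer r with some read-paper has at least one read-paper p such that accepted(r,p).
Per reviewer: r1:✓  r2:✓  r3:✗  r4:✓
r3 has no witness among its read-papers.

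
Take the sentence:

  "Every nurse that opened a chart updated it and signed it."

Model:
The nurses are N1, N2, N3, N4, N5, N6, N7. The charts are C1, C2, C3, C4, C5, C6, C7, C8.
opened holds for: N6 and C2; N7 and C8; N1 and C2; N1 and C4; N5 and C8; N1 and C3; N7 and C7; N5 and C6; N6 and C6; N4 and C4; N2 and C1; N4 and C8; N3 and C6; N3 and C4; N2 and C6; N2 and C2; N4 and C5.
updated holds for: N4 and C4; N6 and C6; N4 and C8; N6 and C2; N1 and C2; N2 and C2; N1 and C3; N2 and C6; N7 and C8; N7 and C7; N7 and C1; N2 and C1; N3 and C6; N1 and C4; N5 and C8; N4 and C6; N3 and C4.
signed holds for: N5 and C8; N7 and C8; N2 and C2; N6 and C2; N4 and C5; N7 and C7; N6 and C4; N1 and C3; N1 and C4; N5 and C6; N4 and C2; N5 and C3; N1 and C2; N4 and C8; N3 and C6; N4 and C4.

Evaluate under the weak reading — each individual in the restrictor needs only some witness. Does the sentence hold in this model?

"it" takes "a chart" as antecedent — a donkey pronoun bound across the clause boundary.
Weak reading: every nurse n with some opened-chart has at least one opened-chart c such that updated(n,c) ∧ signed(n,c).
Per nurse: N1:✓  N2:✓  N3:✓  N4:✓  N5:✓  N6:✓  N7:✓
Every nurse in the restrictor has a witness.

True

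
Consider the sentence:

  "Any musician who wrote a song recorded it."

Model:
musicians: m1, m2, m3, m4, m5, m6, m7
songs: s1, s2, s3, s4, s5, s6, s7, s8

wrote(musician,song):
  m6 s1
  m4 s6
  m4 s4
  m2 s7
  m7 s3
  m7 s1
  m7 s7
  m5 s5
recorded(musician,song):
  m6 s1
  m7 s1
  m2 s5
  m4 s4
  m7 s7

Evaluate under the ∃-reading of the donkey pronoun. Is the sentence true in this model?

False

"it" takes "a song" as antecedent — a donkey pronoun bound across the clause boundary.
Weak reading: every musician m with some wrote-song has at least one wrote-song s such that recorded(m,s).
Per musician: m2:✗  m4:✓  m5:✗  m6:✓  m7:✓
m2 has no witness among its wrote-songs.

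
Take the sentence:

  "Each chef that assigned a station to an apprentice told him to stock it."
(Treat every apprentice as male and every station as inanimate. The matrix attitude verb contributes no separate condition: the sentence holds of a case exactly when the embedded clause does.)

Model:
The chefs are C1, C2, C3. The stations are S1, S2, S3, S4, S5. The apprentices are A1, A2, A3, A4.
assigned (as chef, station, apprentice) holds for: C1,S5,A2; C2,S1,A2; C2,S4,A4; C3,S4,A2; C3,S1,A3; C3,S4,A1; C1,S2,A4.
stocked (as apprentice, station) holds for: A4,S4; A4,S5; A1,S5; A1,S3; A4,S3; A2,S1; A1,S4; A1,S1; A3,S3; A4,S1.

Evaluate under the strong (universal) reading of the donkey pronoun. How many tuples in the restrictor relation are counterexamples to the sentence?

4

"him" takes "an apprentice" as antecedent and "it" takes "a station"; both are donkey pronouns co-varying with the restrictor.
Strong reading: for every (c,s,a) with assigned(c,s,a), stocked(a,s).
Restrictor triples: (C1,S2,A4)→stocked(A4,S2) ✗  (C1,S5,A2)→stocked(A2,S5) ✗  (C2,S1,A2)→stocked(A2,S1) ✓  (C2,S4,A4)→stocked(A4,S4) ✓  (C3,S1,A3)→stocked(A3,S1) ✗  (C3,S4,A1)→stocked(A1,S4) ✓  (C3,S4,A2)→stocked(A2,S4) ✗
Counterexamples (restrictor triples failing the scope): 4.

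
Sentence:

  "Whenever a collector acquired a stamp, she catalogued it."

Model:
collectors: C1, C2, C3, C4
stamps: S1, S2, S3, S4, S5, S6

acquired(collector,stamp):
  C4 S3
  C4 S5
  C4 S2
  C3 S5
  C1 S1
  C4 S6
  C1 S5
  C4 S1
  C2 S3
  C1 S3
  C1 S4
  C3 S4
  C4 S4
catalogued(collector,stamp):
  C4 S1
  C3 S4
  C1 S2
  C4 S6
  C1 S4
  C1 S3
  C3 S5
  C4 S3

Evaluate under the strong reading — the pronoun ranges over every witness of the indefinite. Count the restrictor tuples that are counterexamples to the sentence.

"it" takes "a stamp" as antecedent — a donkey pronoun bound across the clause boundary.
Strong reading: for every (c,s) with acquired(c,s), catalogued(c,s).
Restrictor pairs: (C1,S1) ✗  (C1,S3) ✓  (C1,S4) ✓  (C1,S5) ✗  (C2,S3) ✗  (C3,S4) ✓  (C3,S5) ✓  (C4,S1) ✓  (C4,S2) ✗  (C4,S3) ✓  (C4,S4) ✗  (C4,S5) ✗  (C4,S6) ✓
Counterexamples (restrictor pairs failing the scope): 6.

6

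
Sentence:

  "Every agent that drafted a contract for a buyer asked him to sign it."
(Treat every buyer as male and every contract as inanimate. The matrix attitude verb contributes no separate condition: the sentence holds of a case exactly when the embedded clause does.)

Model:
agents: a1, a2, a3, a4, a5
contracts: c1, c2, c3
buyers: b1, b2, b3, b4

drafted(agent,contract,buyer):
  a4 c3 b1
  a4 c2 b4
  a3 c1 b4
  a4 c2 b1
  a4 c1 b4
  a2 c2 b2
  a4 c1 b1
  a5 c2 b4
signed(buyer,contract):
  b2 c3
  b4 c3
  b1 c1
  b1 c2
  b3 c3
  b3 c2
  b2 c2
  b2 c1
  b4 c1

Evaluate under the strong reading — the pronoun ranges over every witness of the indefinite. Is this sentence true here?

"him" takes "a buyer" as antecedent and "it" takes "a contract"; both are donkey pronouns co-varying with the restrictor.
Strong reading: for every (a,c,b) with drafted(a,c,b), signed(b,c).
Restrictor triples: (a2,c2,b2)→signed(b2,c2) ✓  (a3,c1,b4)→signed(b4,c1) ✓  (a4,c1,b1)→signed(b1,c1) ✓  (a4,c1,b4)→signed(b4,c1) ✓  (a4,c2,b1)→signed(b1,c2) ✓  (a4,c2,b4)→signed(b4,c2) ✗  (a4,c3,b1)→signed(b1,c3) ✗  (a5,c2,b4)→signed(b4,c2) ✗
Counterexample: (a4,c2,b4) — signed(b4,c2) does not hold.

False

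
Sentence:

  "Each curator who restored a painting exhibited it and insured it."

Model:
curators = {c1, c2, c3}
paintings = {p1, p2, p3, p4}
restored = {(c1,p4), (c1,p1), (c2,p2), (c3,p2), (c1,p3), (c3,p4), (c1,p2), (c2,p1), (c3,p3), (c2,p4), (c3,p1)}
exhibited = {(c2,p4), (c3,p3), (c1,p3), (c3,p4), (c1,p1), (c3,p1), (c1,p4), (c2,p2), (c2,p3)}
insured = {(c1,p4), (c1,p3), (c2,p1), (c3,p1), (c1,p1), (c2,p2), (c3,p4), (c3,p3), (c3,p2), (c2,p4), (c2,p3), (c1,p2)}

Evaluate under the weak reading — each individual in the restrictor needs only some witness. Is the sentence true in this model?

"it" takes "a painting" as antecedent — a donkey pronoun bound across the clause boundary.
Weak reading: every curator c with some restored-painting has at least one restored-painting p such that exhibited(c,p) ∧ insured(c,p).
Per curator: c1:✓  c2:✓  c3:✓
Every curator in the restrictor has a witness.

True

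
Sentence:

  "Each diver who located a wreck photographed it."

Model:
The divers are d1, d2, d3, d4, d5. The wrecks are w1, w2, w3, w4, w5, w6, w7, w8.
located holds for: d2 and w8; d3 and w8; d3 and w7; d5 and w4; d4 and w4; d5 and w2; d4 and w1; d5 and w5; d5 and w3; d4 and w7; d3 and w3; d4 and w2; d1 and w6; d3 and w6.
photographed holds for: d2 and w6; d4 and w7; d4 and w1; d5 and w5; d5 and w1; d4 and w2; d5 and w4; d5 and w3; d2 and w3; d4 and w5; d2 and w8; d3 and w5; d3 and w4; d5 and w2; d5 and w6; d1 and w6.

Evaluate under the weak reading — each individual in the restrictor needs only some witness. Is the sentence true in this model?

"it" takes "a wreck" as antecedent — a donkey pronoun bound across the clause boundary.
Weak reading: every diver d with some located-wreck has at least one located-wreck w such that photographed(d,w).
Per diver: d1:✓  d2:✓  d3:✗  d4:✓  d5:✓
d3 has no witness among its located-wrecks.

False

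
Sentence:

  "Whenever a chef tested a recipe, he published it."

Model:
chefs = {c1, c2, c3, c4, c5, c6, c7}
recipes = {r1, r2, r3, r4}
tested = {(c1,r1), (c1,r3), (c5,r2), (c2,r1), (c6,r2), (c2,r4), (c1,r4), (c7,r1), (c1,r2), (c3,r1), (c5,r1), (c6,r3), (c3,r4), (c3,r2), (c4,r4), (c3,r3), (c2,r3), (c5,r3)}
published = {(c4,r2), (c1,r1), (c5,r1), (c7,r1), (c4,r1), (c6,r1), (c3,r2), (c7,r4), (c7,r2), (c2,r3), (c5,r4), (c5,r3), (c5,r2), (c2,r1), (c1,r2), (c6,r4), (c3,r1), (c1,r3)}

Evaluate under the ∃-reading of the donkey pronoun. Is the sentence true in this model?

False

"it" takes "a recipe" as antecedent — a donkey pronoun bound across the clause boundary.
Weak reading: every chef c with some tested-recipe has at least one tested-recipe r such that published(c,r).
Per chef: c1:✓  c2:✓  c3:✓  c4:✗  c5:✓  c6:✗  c7:✓
c4 has no witness among its tested-recipes.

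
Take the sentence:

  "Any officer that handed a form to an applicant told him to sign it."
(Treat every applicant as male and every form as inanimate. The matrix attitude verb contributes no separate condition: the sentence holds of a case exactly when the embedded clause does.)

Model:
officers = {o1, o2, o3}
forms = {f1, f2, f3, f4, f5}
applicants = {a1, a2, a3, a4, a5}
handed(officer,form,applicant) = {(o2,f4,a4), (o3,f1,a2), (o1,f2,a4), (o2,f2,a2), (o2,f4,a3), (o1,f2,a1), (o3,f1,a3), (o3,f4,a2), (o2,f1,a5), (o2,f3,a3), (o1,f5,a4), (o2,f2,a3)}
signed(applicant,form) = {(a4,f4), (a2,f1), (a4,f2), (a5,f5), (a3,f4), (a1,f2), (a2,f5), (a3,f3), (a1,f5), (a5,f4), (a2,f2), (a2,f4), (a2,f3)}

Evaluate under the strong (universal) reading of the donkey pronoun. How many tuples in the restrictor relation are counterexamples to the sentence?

"him" takes "an applicant" as antecedent and "it" takes "a form"; both are donkey pronouns co-varying with the restrictor.
Strong reading: for every (o,f,a) with handed(o,f,a), signed(a,f).
Restrictor triples: (o1,f2,a1)→signed(a1,f2) ✓  (o1,f2,a4)→signed(a4,f2) ✓  (o1,f5,a4)→signed(a4,f5) ✗  (o2,f1,a5)→signed(a5,f1) ✗  (o2,f2,a2)→signed(a2,f2) ✓  (o2,f2,a3)→signed(a3,f2) ✗  (o2,f3,a3)→signed(a3,f3) ✓  (o2,f4,a3)→signed(a3,f4) ✓  (o2,f4,a4)→signed(a4,f4) ✓  (o3,f1,a2)→signed(a2,f1) ✓  (o3,f1,a3)→signed(a3,f1) ✗  (o3,f4,a2)→signed(a2,f4) ✓
Counterexamples (restrictor triples failing the scope): 4.

4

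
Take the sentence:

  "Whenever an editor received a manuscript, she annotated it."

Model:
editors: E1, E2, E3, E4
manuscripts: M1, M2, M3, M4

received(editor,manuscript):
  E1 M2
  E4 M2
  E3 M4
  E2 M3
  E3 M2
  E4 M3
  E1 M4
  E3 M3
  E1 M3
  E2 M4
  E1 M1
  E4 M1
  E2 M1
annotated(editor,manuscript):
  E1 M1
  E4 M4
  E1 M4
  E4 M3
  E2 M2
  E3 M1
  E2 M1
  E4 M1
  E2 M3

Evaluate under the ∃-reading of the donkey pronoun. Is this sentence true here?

False

"it" takes "a manuscript" as antecedent — a donkey pronoun bound across the clause boundary.
Weak reading: every editor e with some received-manuscript has at least one received-manuscript m such that annotated(e,m).
Per editor: E1:✓  E2:✓  E3:✗  E4:✓
E3 has no witness among its received-manuscripts.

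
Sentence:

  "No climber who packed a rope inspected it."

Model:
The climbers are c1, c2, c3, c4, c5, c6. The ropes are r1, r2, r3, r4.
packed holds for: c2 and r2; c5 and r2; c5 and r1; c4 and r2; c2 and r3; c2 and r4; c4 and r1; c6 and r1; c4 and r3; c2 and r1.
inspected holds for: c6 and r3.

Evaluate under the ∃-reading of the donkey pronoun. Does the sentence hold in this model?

True

"it" takes "a rope" as antecedent — a donkey pronoun bound across the clause boundary.
Truth condition: for no (c,r) with packed(c,r) does inspected(c,r) hold.
Restrictor pairs — does the scope hold? (c2,r1):fails  (c2,r2):fails  (c2,r3):fails  (c2,r4):fails  (c4,r1):fails  (c4,r2):fails  (c4,r3):fails  (c5,r1):fails  (c5,r2):fails  (c6,r1):fails
Scope holds for no restrictor pair, so the sentence is true.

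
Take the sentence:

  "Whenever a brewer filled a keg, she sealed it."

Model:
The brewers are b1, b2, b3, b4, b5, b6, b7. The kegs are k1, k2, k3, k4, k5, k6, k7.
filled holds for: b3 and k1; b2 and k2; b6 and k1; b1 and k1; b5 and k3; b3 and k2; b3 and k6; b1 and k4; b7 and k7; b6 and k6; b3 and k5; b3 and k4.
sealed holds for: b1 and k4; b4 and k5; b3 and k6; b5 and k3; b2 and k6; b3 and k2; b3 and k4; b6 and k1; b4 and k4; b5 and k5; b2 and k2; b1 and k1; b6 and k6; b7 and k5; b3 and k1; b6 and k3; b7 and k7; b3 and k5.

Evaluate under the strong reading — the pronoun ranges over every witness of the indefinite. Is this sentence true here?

"it" takes "a keg" as antecedent — a donkey pronoun bound across the clause boundary.
Strong reading: for every (b,k) with filled(b,k), sealed(b,k).
Restrictor pairs: (b1,k1) ✓  (b1,k4) ✓  (b2,k2) ✓  (b3,k1) ✓  (b3,k2) ✓  (b3,k4) ✓  (b3,k5) ✓  (b3,k6) ✓  (b5,k3) ✓  (b6,k1) ✓  (b6,k6) ✓  (b7,k7) ✓
Every restrictor pair satisfies the scope.

True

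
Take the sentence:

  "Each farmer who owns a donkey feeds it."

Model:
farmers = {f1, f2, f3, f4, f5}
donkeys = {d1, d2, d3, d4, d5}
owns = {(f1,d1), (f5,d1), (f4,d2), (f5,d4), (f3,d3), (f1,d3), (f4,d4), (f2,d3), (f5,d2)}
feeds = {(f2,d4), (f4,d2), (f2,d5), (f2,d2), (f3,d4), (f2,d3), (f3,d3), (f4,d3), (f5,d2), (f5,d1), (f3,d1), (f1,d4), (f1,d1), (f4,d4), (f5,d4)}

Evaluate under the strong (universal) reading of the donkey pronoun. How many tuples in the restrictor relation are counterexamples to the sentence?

1

"it" takes "a donkey" as antecedent — a donkey pronoun bound across the clause boundary.
Strong reading: for every (f,d) with owns(f,d), feeds(f,d).
Restrictor pairs: (f1,d1) ✓  (f1,d3) ✗  (f2,d3) ✓  (f3,d3) ✓  (f4,d2) ✓  (f4,d4) ✓  (f5,d1) ✓  (f5,d2) ✓  (f5,d4) ✓
Counterexamples (restrictor pairs failing the scope): 1.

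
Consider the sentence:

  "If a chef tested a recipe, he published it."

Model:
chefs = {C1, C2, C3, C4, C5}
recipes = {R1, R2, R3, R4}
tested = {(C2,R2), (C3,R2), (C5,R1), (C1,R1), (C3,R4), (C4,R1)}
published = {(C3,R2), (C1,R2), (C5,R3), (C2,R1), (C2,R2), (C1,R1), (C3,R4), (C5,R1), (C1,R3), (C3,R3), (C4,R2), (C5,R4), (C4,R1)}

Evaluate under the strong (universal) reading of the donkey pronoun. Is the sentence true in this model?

True

"it" takes "a recipe" as antecedent — a donkey pronoun bound across the clause boundary.
Strong reading: for every (c,r) with tested(c,r), published(c,r).
Restrictor pairs: (C1,R1) ✓  (C2,R2) ✓  (C3,R2) ✓  (C3,R4) ✓  (C4,R1) ✓  (C5,R1) ✓
Every restrictor pair satisfies the scope.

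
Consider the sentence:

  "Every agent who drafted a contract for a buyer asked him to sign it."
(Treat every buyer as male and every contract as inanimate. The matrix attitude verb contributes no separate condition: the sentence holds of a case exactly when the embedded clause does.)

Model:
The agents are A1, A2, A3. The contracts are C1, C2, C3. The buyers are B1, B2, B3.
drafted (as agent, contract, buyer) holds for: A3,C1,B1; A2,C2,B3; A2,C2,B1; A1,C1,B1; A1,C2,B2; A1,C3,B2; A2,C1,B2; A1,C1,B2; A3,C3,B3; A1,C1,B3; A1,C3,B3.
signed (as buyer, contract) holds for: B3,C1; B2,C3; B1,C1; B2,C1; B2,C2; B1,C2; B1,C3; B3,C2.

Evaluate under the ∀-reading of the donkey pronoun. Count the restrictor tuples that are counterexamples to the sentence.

2

"him" takes "a buyer" as antecedent and "it" takes "a contract"; both are donkey pronouns co-varying with the restrictor.
Strong reading: for every (a,c,b) with drafted(a,c,b), signed(b,c).
Restrictor triples: (A1,C1,B1)→signed(B1,C1) ✓  (A1,C1,B2)→signed(B2,C1) ✓  (A1,C1,B3)→signed(B3,C1) ✓  (A1,C2,B2)→signed(B2,C2) ✓  (A1,C3,B2)→signed(B2,C3) ✓  (A1,C3,B3)→signed(B3,C3) ✗  (A2,C1,B2)→signed(B2,C1) ✓  (A2,C2,B1)→signed(B1,C2) ✓  (A2,C2,B3)→signed(B3,C2) ✓  (A3,C1,B1)→signed(B1,C1) ✓  (A3,C3,B3)→signed(B3,C3) ✗
Counterexamples (restrictor triples failing the scope): 2.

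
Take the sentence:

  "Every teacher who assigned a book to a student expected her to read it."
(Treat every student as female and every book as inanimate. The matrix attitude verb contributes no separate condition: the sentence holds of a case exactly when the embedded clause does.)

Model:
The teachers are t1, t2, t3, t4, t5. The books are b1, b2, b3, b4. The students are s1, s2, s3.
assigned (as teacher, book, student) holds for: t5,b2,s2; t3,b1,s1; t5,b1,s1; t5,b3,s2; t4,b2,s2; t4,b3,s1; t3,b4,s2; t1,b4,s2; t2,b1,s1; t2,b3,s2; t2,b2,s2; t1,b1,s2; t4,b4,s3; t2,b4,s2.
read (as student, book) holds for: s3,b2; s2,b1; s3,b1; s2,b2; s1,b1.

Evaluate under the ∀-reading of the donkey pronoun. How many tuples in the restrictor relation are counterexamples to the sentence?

"her" takes "a student" as antecedent and "it" takes "a book"; both are donkey pronouns co-varying with the restrictor.
Strong reading: for every (t,b,s) with assigned(t,b,s), read(s,b).
Restrictor triples: (t1,b1,s2)→read(s2,b1) ✓  (t1,b4,s2)→read(s2,b4) ✗  (t2,b1,s1)→read(s1,b1) ✓  (t2,b2,s2)→read(s2,b2) ✓  (t2,b3,s2)→read(s2,b3) ✗  (t2,b4,s2)→read(s2,b4) ✗  (t3,b1,s1)→read(s1,b1) ✓  (t3,b4,s2)→read(s2,b4) ✗  (t4,b2,s2)→read(s2,b2) ✓  (t4,b3,s1)→read(s1,b3) ✗  (t4,b4,s3)→read(s3,b4) ✗  (t5,b1,s1)→read(s1,b1) ✓  (t5,b2,s2)→read(s2,b2) ✓  (t5,b3,s2)→read(s2,b3) ✗
Counterexamples (restrictor triples failing the scope): 7.

7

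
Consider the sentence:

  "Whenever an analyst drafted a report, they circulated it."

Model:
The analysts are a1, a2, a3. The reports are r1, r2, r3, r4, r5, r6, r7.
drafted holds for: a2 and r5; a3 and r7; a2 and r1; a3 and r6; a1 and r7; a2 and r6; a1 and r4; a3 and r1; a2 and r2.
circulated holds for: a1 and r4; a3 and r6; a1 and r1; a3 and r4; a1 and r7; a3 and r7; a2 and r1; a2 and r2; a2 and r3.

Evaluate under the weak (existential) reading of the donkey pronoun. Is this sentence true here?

"it" takes "a report" as antecedent — a donkey pronoun bound across the clause boundary.
Weak reading: every analyst a with some drafted-report has at least one drafted-report r such that circulated(a,r).
Per analyst: a1:✓  a2:✓  a3:✓
Every analyst in the restrictor has a witness.

True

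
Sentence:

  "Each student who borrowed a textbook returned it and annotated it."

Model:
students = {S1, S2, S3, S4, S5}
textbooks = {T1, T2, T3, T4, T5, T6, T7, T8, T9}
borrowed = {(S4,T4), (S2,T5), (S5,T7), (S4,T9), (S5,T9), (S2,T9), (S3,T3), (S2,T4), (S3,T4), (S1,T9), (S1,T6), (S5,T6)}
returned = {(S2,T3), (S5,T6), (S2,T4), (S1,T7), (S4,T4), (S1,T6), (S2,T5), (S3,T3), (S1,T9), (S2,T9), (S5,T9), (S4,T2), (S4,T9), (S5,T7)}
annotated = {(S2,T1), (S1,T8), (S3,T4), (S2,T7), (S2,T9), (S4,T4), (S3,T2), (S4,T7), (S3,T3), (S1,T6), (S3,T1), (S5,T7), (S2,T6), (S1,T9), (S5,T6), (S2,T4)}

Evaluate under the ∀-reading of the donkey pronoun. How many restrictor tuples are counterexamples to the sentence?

"it" takes "a textbook" as antecedent — a donkey pronoun bound across the clause boundary.
Strong reading: for every (s,t) with borrowed(s,t), returned(s,t) ∧ annotated(s,t).
Restrictor pairs: (S1,T6) ✓  (S1,T9) ✓  (S2,T4) ✓  (S2,T5) ✗  (S2,T9) ✓  (S3,T3) ✓  (S3,T4) ✗  (S4,T4) ✓  (S4,T9) ✗  (S5,T6) ✓  (S5,T7) ✓  (S5,T9) ✗
Counterexamples (restrictor pairs failing the scope): 4.

4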